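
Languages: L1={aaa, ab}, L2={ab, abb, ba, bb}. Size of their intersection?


L1 = {aaa, ab}
L2 = {ab, abb, ba, bb}
Checking each string in L1 against L2:
  'aaa': in L2? No
  'ab': in L2? Yes
Intersection = {ab}
|L1 ∩ L2| = 1

1


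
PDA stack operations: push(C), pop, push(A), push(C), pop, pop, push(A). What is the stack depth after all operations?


Tracing stack operations:
  push(C) -> stack = [C], depth=1
  pop -> removed C, stack = [], depth=0
  push(A) -> stack = [A], depth=1
  push(C) -> stack = [A,C], depth=2
  pop -> removed C, stack = [A], depth=1
  pop -> removed A, stack = [], depth=0
  push(A) -> stack = [A], depth=1
Final depth = 1

1


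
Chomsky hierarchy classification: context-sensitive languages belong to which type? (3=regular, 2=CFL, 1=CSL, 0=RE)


Chomsky hierarchy levels:
  Type 3: Regular (DFA/NFA/regex)
  Type 2: Context-free (PDA)
  Type 1: Context-sensitive
  Type 0: Recursively enumerable (TM)
'context-sensitive' corresponds to Type 1

1


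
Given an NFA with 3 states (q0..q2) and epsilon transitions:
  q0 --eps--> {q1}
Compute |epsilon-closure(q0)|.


Starting from q0
Initialize closure = {q0}
Follow epsilon from q0 -> add q1
Final closure: {q0, q1}
Size = 2

2


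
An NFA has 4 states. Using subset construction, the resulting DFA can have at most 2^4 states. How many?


NFA has 4 states
Subset construction: each DFA state = subset of NFA states
Maximum subsets = 2^4
2^4 = 16

16


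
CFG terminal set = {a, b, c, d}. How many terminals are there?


Terminal symbols: a, b, c, d
Counting each: a (#1), b (#2), c (#3), d (#4)
Total = 4

4


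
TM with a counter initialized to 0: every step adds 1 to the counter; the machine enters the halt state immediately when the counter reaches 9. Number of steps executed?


Counter starts at 0. Counting sequence:
  Step 1: counter = 1
  Step 2: counter = 2
  Step 3: counter = 3
  Step 4: counter = 4
  Step 5: counter = 5
  Step 6: counter = 6
  ...
  Step 9: counter = 9
Counter reached 9 -> halt
Total steps = 9

9


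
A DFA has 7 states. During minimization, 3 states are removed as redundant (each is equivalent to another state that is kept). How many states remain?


Original DFA: 7 states
Redundant states removed: 3
Minimized states = original - removed
= 7 - 3
= 4

4


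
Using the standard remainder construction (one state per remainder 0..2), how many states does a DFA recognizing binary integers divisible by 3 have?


Divisibility by 3 is tracked via the remainder mod 3: 0, 1, ..., 2
The construction assigns one state to each remainder
Number of remainders = 3

3


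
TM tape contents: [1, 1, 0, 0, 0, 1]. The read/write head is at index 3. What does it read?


Tape: [1, 1, 0, 0, 0, 1]
Positions: 0 1 2 3 4 5
Values:    1 1 0 0 0 1
Head at position 3
tape[3] = 0

0


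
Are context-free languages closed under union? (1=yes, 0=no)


CFL closure properties:
  Closed under: union, concatenation, Kleene star
  NOT closed under: intersection, complement
Operation 'union' is in closed list -> Yes (closed)

1


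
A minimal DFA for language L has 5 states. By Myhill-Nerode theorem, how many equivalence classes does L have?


Myhill-Nerode theorem:
Number of equivalence classes = number of states in minimal DFA
Minimal DFA states = 5
Therefore equivalence classes = 5

5


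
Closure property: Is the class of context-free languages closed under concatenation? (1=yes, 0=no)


CFL closure properties:
  Closed under: union, concatenation, Kleene star
  NOT closed under: intersection, complement
Operation 'concatenation' is in closed list -> Yes (closed)

1


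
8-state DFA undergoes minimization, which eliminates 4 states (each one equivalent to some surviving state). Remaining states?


Original DFA: 8 states
Redundant states removed: 4
Minimized states = original - removed
= 8 - 4
= 4

4


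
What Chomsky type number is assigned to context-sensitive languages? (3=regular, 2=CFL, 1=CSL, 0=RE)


Chomsky hierarchy levels:
  Type 3: Regular (DFA/NFA/regex)
  Type 2: Context-free (PDA)
  Type 1: Context-sensitive
  Type 0: Recursively enumerable (TM)
'context-sensitive' corresponds to Type 1

1


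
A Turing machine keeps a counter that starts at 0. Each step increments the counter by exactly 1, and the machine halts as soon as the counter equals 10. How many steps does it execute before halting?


Counter starts at 0. Counting sequence:
  Step 1: counter = 1
  Step 2: counter = 2
  Step 3: counter = 3
  Step 4: counter = 4
  Step 5: counter = 5
  Step 6: counter = 6
  ...
  Step 10: counter = 10
Counter reached 10 -> halt
Total steps = 10

10


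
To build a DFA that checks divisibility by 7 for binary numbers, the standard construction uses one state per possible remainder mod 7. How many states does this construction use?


Divisibility by 7 is tracked via the remainder mod 7: 0, 1, ..., 6
The construction assigns one state to each remainder
Number of remainders = 7

7


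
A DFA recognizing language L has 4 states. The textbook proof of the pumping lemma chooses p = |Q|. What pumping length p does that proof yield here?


Pumping lemma for regular languages (standard proof):
Take p = |Q|, the number of DFA states.
Any string of length >= |Q| passes through |Q|+1 states while reading its first |Q| symbols,
so by pigeonhole some state repeats, giving the loop that can be pumped.
Here |Q| = 4
Therefore the proof uses p = 4

4


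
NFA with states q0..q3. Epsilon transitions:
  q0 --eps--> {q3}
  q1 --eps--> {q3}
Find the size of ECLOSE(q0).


Starting from q0
Initialize closure = {q0}
Follow epsilon from q0 -> add q3
Final closure: {q0, q3}
Size = 2

2


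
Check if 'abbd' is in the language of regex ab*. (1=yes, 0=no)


Pattern: ab*
String: 'abbd'
Pattern requires: exactly one 'a' followed by zero or more 'b's
First char is 'a' -> OK
Rest 'bbd': all b's? No
Result: 0

0


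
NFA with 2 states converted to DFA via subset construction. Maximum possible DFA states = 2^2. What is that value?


NFA has 2 states
Subset construction: each DFA state = subset of NFA states
Maximum subsets = 2^2
2^2 = 4

4


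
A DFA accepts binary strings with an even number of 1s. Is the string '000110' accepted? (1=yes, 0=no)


DFA has 2 states: q_even (start, accept=yes) and q_odd
Processing string '000110' character by character:
  Position 0: read '0', 1-count=0 -> q_even (no change)
  Position 1: read '0', 1-count=0 -> q_even (no change)
  Position 2: read '0', 1-count=0 -> q_even (no change)
  Position 3: read '1', 1-count=1 -> q_odd
  Position 4: read '1', 1-count=2 -> q_even
  Position 5: read '0', 1-count=2 -> q_even (no change)
Final state: q_even, total 1s = 2 (even); the DFA requires an even count -> accept

1


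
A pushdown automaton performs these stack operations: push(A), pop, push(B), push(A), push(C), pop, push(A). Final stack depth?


Tracing stack operations:
  push(A) -> stack = [A], depth=1
  pop -> removed A, stack = [], depth=0
  push(B) -> stack = [B], depth=1
  push(A) -> stack = [B,A], depth=2
  push(C) -> stack = [B,A,C], depth=3
  pop -> removed C, stack = [B,A], depth=2
  push(A) -> stack = [B,A,A], depth=3
Final depth = 3

3


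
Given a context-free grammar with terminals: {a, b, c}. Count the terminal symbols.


Terminal symbols: a, b, c
Counting each: a (#1), b (#2), c (#3)
Total = 3

3


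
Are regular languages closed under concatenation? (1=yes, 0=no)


Regular languages are closed under:
- Union (DFA product construction)
- Intersection (DFA product construction)
- Complement (swap accept/reject states)
- Concatenation (NFA construction)
- Kleene star (NFA construction)
concatenation is in this list
Therefore: closed

1


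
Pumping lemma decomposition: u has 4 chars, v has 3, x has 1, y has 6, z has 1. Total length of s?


|s| = |u| + |v| + |x| + |y| + |z|
= 4 + 3 + 1 + 6 + 1
= 7 + 1 + 7
= 8 + 7
= 15

15


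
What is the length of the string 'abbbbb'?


String: 'abbbbb'
Counting characters:
  'a' appears 1 time(s)
  'b' appears 5 time(s)
Total length = 1 + 5 = 6

6


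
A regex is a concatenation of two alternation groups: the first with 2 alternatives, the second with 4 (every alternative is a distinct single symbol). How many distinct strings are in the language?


First group: 2 alternatives
Second group: 4 alternatives
Concatenation: each choice from group 1 pairs with each from group 2
Total = 2 x 4 = 8

8


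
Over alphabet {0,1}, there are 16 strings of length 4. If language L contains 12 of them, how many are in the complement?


Alphabet: {0,1}
String length: 4
Total strings of length 4 = 2^4 = 16
Strings in L = 12
Complement = total - |L|
= 16 - 12
= 4

4


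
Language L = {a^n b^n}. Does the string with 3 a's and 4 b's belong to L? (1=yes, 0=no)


Language requires equal numbers of a's and b's
PDA pushes for each 'a', pops for each 'b'
Number of a's = 3
Number of b's = 4
3 != 4 -> Reject

0


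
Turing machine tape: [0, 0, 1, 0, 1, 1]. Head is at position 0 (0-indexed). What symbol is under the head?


Tape: [0, 0, 1, 0, 1, 1]
Positions: 0 1 2 3 4 5
Values:    0 0 1 0 1 1
Head at position 0
tape[0] = 0

0


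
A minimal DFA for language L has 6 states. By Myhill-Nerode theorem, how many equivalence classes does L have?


Myhill-Nerode theorem:
Number of equivalence classes = number of states in minimal DFA
Minimal DFA states = 6
Therefore equivalence classes = 6

6


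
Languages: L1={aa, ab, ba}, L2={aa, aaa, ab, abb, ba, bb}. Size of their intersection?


L1 = {aa, ab, ba}
L2 = {aa, aaa, ab, abb, ba, bb}
Checking each string in L1 against L2:
  'aa': in L2? Yes
  'ab': in L2? Yes
  'ba': in L2? Yes
Intersection = {aa, ab, ba}
|L1 ∩ L2| = 3

3


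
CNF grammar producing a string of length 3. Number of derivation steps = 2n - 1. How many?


Chomsky Normal Form derivation:
String length n = 3
Each step either:
  - Splits a nonterminal into two (n-1 such steps)
  - Converts a nonterminal to terminal (n such steps)
Total = (n-1) + n = 2n - 1
= 2(3) - 1
= 6 - 1
= 5

5


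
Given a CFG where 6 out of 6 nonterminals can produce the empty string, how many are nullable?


Nonterminals: {S, A, B, C, D, E}
A nonterminal is nullable if it can derive epsilon
Counting nullable nonterminals: 6
Total nullable = 6

6


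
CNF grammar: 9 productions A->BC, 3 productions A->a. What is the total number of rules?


CNF allows two rule forms:
  A -> BC (binary): 9 rules
  A -> a (terminal): 3 rules
Total = 9 + 3 = 12

12


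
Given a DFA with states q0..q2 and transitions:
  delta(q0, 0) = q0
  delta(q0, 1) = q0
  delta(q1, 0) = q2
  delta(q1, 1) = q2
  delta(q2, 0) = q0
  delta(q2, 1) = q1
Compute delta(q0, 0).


Looking up transition function:
delta(q0, 0) in the table
Row: q0, Column: 0
Result: q0

q0


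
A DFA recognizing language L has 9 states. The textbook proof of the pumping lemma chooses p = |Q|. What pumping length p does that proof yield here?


Pumping lemma for regular languages (standard proof):
Take p = |Q|, the number of DFA states.
Any string of length >= |Q| passes through |Q|+1 states while reading its first |Q| symbols,
so by pigeonhole some state repeats, giving the loop that can be pumped.
Here |Q| = 9
Therefore the proof uses p = 9

9


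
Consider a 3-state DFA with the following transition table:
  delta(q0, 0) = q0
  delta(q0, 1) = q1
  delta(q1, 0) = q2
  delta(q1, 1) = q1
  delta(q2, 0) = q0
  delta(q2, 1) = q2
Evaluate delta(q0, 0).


Looking up transition function:
delta(q0, 0) in the table
Row: q0, Column: 0
Result: q0

q0


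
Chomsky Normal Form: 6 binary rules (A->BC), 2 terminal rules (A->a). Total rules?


CNF allows two rule forms:
  A -> BC (binary): 6 rules
  A -> a (terminal): 2 rules
Total = 6 + 2 = 8

8


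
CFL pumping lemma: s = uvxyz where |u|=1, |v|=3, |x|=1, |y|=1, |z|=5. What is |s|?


|s| = |u| + |v| + |x| + |y| + |z|
= 1 + 3 + 1 + 1 + 5
= 4 + 1 + 6
= 5 + 6
= 11

11


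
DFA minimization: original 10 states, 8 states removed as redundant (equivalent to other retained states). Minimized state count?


Original DFA: 10 states
Redundant states removed: 8
Minimized states = original - removed
= 10 - 8
= 2

2


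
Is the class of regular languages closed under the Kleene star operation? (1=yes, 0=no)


Regular languages are closed under:
- Union (DFA product construction)
- Intersection (DFA product construction)
- Complement (swap accept/reject states)
- Concatenation (NFA construction)
- Kleene star (NFA construction)
Kleene star is in this list
Therefore: closed

1


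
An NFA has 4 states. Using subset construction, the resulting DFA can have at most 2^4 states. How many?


NFA has 4 states
Subset construction: each DFA state = subset of NFA states
Maximum subsets = 2^4
2^4 = 16

16


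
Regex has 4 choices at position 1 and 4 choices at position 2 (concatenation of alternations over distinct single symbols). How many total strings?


First group: 4 alternatives
Second group: 4 alternatives
Concatenation: each choice from group 1 pairs with each from group 2
Total = 4 x 4 = 16

16


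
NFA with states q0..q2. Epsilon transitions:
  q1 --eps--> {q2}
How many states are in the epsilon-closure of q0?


Starting from q0
Initialize closure = {q0}
q0 has no outgoing epsilon transitions -> nothing to add
Final closure: {q0}
Size = 1

1


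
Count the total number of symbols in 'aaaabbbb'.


String: 'aaaabbbb'
Counting characters:
  'a' appears 4 time(s)
  'b' appears 4 time(s)
Total length = 4 + 4 = 8

8


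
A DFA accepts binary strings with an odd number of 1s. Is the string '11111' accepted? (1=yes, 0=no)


DFA has 2 states: q_even (start, accept=no) and q_odd
Processing string '11111' character by character:
  Position 0: read '1', 1-count=1 -> q_odd
  Position 1: read '1', 1-count=2 -> q_even
  Position 2: read '1', 1-count=3 -> q_odd
  Position 3: read '1', 1-count=4 -> q_even
  Position 4: read '1', 1-count=5 -> q_odd
Final state: q_odd, total 1s = 5 (odd); the DFA requires an odd count -> accept

1


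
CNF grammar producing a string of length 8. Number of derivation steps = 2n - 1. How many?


Chomsky Normal Form derivation:
String length n = 8
Each step either:
  - Splits a nonterminal into two (n-1 such steps)
  - Converts a nonterminal to terminal (n such steps)
Total = (n-1) + n = 2n - 1
= 2(8) - 1
= 16 - 1
= 15

15


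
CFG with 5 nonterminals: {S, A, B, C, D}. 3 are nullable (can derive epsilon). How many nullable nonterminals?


Nonterminals: {S, A, B, C, D}
A nonterminal is nullable if it can derive epsilon
Counting nullable nonterminals: 3
Total nullable = 3

3


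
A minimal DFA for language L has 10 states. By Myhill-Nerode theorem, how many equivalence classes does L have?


Myhill-Nerode theorem:
Number of equivalence classes = number of states in minimal DFA
Minimal DFA states = 10
Therefore equivalence classes = 10

10


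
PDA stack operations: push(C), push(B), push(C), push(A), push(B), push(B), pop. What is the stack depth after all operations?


Tracing stack operations:
  push(C) -> stack = [C], depth=1
  push(B) -> stack = [C,B], depth=2
  push(C) -> stack = [C,B,C], depth=3
  push(A) -> stack = [C,B,C,A], depth=4
  push(B) -> stack = [C,B,C,A,B], depth=5
  push(B) -> stack = [C,B,C,A,B,B], depth=6
  pop -> removed B, stack = [C,B,C,A,B], depth=5
Final depth = 5

5


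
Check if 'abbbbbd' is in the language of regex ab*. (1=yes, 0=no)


Pattern: ab*
String: 'abbbbbd'
Pattern requires: exactly one 'a' followed by zero or more 'b's
First char is 'a' -> OK
Rest 'bbbbbd': all b's? No
Result: 0

0


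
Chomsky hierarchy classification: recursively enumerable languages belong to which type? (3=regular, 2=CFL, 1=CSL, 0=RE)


Chomsky hierarchy levels:
  Type 3: Regular (DFA/NFA/regex)
  Type 2: Context-free (PDA)
  Type 1: Context-sensitive
  Type 0: Recursively enumerable (TM)
'recursively enumerable' corresponds to Type 0

0


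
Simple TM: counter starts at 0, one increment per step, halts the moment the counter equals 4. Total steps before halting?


Counter starts at 0. Counting sequence:
  Step 1: counter = 1
  Step 2: counter = 2
  Step 3: counter = 3
  Step 4: counter = 4
Counter reached 4 -> halt
Total steps = 4

4


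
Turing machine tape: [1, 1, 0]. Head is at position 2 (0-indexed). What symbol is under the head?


Tape: [1, 1, 0]
Positions: 0 1 2
Values:    1 1 0
Head at position 2
tape[2] = 0

0


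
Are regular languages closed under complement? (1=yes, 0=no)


Regular languages are closed under all standard operations:
- Union: Yes (product construction)
- Intersection: Yes (product construction)
- Complement: Yes (swap accept/reject)
- Concatenation: Yes (NFA construction)
Operation: complement -> Closed

1


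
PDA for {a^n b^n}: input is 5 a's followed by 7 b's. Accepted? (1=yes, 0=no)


Language requires equal numbers of a's and b's
PDA pushes for each 'a', pops for each 'b'
Number of a's = 5
Number of b's = 7
5 != 7 -> Reject

0


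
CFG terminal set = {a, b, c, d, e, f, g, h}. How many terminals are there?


Terminal symbols: a, b, c, d, e, f, g, h
Counting each: a (#1), b (#2), c (#3), d (#4), e (#5), f (#6), g (#7), h (#8)
Total = 8

8


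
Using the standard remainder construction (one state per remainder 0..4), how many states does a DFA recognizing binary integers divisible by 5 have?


Divisibility by 5 is tracked via the remainder mod 5: 0, 1, ..., 4
The construction assigns one state to each remainder
Number of remainders = 5

5


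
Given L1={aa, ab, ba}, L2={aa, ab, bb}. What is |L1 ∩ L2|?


L1 = {aa, ab, ba}
L2 = {aa, ab, bb}
Checking each string in L1 against L2:
  'aa': in L2? Yes
  'ab': in L2? Yes
  'ba': in L2? No
Intersection = {aa, ab}
|L1 ∩ L2| = 2

2


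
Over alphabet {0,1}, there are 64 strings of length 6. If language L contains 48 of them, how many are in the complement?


Alphabet: {0,1}
String length: 6
Total strings of length 6 = 2^6 = 64
Strings in L = 48
Complement = total - |L|
= 64 - 48
= 16

16


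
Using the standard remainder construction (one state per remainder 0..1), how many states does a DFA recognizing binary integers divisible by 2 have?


Divisibility by 2 is tracked via the remainder mod 2: 0, 1, ..., 1
The construction assigns one state to each remainder
Number of remainders = 2

2


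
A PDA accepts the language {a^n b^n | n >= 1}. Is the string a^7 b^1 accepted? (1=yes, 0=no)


Language requires equal numbers of a's and b's
PDA pushes for each 'a', pops for each 'b'
Number of a's = 7
Number of b's = 1
7 != 1 -> Reject

0


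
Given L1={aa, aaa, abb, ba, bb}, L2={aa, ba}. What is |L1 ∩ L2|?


L1 = {aa, aaa, abb, ba, bb}
L2 = {aa, ba}
Checking each string in L1 against L2:
  'aa': in L2? Yes
  'aaa': in L2? No
  'abb': in L2? No
  'ba': in L2? Yes
  'bb': in L2? No
Intersection = {aa, ba}
|L1 ∩ L2| = 2

2


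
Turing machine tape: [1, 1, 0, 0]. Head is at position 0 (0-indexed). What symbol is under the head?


Tape: [1, 1, 0, 0]
Positions: 0 1 2 3
Values:    1 1 0 0
Head at position 0
tape[0] = 1

1


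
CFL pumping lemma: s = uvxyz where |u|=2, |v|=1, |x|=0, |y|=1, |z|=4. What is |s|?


|s| = |u| + |v| + |x| + |y| + |z|
= 2 + 1 + 0 + 1 + 4
= 3 + 0 + 5
= 3 + 5
= 8

8


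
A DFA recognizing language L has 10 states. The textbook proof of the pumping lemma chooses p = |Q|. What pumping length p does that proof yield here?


Pumping lemma for regular languages (standard proof):
Take p = |Q|, the number of DFA states.
Any string of length >= |Q| passes through |Q|+1 states while reading its first |Q| symbols,
so by pigeonhole some state repeats, giving the loop that can be pumped.
Here |Q| = 10
Therefore the proof uses p = 10

10


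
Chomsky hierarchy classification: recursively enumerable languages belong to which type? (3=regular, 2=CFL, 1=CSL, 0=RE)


Chomsky hierarchy levels:
  Type 3: Regular (DFA/NFA/regex)
  Type 2: Context-free (PDA)
  Type 1: Context-sensitive
  Type 0: Recursively enumerable (TM)
'recursively enumerable' corresponds to Type 0

0


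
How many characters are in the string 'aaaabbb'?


String: 'aaaabbb'
Counting characters:
  'a' appears 4 time(s)
  'b' appears 3 time(s)
Total length = 4 + 3 = 7

7


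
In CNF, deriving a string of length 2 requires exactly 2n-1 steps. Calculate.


Chomsky Normal Form derivation:
String length n = 2
Each step either:
  - Splits a nonterminal into two (n-1 such steps)
  - Converts a nonterminal to terminal (n such steps)
Total = (n-1) + n = 2n - 1
= 2(2) - 1
= 4 - 1
= 3

3


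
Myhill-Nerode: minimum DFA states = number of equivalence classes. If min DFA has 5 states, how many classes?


Myhill-Nerode theorem:
Number of equivalence classes = number of states in minimal DFA
Minimal DFA states = 5
Therefore equivalence classes = 5

5


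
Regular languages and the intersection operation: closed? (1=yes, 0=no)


Regular languages are closed under all standard operations:
- Union: Yes (product construction)
- Intersection: Yes (product construction)
- Complement: Yes (swap accept/reject)
- Concatenation: Yes (NFA construction)
Operation: intersection -> Closed

1


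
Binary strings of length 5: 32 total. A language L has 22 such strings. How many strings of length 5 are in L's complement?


Alphabet: {0,1}
String length: 5
Total strings of length 5 = 2^5 = 32
Strings in L = 22
Complement = total - |L|
= 32 - 22
= 10

10


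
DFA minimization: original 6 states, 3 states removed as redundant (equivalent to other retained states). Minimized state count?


Original DFA: 6 states
Redundant states removed: 3
Minimized states = original - removed
= 6 - 3
= 3

3


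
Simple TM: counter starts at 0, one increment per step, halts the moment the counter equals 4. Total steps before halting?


Counter starts at 0. Counting sequence:
  Step 1: counter = 1
  Step 2: counter = 2
  Step 3: counter = 3
  Step 4: counter = 4
Counter reached 4 -> halt
Total steps = 4

4


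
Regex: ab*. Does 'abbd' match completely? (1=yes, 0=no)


Pattern: ab*
String: 'abbd'
Pattern requires: exactly one 'a' followed by zero or more 'b's
First char is 'a' -> OK
Rest 'bbd': all b's? No
Result: 0

0


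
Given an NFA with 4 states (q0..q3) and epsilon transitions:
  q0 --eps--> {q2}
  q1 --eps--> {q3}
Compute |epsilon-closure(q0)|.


Starting from q0
Initialize closure = {q0}
Follow epsilon from q0 -> add q2
Final closure: {q0, q2}
Size = 2

2


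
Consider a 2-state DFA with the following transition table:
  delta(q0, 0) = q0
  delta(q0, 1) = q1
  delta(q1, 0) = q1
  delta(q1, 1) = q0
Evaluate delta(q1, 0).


Looking up transition function:
delta(q1, 0) in the table
Row: q1, Column: 0
Result: q1

q1


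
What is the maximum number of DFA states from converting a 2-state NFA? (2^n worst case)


NFA has 2 states
Subset construction: each DFA state = subset of NFA states
Maximum subsets = 2^2
2^2 = 4

4


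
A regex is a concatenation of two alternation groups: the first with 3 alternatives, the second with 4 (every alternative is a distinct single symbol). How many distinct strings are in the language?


First group: 3 alternatives
Second group: 4 alternatives
Concatenation: each choice from group 1 pairs with each from group 2
Total = 3 x 4 = 12

12


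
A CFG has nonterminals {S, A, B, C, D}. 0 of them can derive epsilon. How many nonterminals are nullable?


Nonterminals: {S, A, B, C, D}
A nonterminal is nullable if it can derive epsilon
Counting nullable nonterminals: 0
Total nullable = 0

0


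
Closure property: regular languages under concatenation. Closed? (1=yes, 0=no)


Regular languages are closed under:
- Union (DFA product construction)
- Intersection (DFA product construction)
- Complement (swap accept/reject states)
- Concatenation (NFA construction)
- Kleene star (NFA construction)
concatenation is in this list
Therefore: closed

1


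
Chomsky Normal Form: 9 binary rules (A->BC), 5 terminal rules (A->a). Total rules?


CNF allows two rule forms:
  A -> BC (binary): 9 rules
  A -> a (terminal): 5 rules
Total = 9 + 5 = 14

14


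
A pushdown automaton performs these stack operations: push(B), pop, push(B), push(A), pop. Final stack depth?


Tracing stack operations:
  push(B) -> stack = [B], depth=1
  pop -> removed B, stack = [], depth=0
  push(B) -> stack = [B], depth=1
  push(A) -> stack = [B,A], depth=2
  pop -> removed A, stack = [B], depth=1
Final depth = 1

1


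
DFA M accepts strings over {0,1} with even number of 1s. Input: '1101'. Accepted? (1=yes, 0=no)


DFA has 2 states: q_even (start, accept=yes) and q_odd
Processing string '1101' character by character:
  Position 0: read '1', 1-count=1 -> q_odd
  Position 1: read '1', 1-count=2 -> q_even
  Position 2: read '0', 1-count=2 -> q_even (no change)
  Position 3: read '1', 1-count=3 -> q_odd
Final state: q_odd, total 1s = 3 (odd); the DFA requires an even count -> reject

0


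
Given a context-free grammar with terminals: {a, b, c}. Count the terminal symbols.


Terminal symbols: a, b, c
Counting each: a (#1), b (#2), c (#3)
Total = 3

3


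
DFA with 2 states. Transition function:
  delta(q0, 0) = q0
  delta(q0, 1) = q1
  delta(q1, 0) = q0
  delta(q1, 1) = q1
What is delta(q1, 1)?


Looking up transition function:
delta(q1, 1) in the table
Row: q1, Column: 1
Result: q1

q1


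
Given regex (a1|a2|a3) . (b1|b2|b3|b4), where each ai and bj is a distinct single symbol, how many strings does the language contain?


First group: 3 alternatives
Second group: 4 alternatives
Concatenation: each choice from group 1 pairs with each from group 2
Total = 3 x 4 = 12

12


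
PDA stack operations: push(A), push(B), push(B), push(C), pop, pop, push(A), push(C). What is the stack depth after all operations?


Tracing stack operations:
  push(A) -> stack = [A], depth=1
  push(B) -> stack = [A,B], depth=2
  push(B) -> stack = [A,B,B], depth=3
  push(C) -> stack = [A,B,B,C], depth=4
  pop -> removed C, stack = [A,B,B], depth=3
  pop -> removed B, stack = [A,B], depth=2
  push(A) -> stack = [A,B,A], depth=3
  push(C) -> stack = [A,B,A,C], depth=4
Final depth = 4

4


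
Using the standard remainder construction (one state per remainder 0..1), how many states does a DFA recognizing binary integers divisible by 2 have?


Divisibility by 2 is tracked via the remainder mod 2: 0, 1, ..., 1
The construction assigns one state to each remainder
Number of remainders = 2

2


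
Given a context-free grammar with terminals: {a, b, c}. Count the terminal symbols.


Terminal symbols: a, b, c
Counting each: a (#1), b (#2), c (#3)
Total = 3

3


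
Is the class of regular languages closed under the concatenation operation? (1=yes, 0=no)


Regular languages are closed under:
- Union (DFA product construction)
- Intersection (DFA product construction)
- Complement (swap accept/reject states)
- Concatenation (NFA construction)
- Kleene star (NFA construction)
concatenation is in this list
Therefore: closed

1


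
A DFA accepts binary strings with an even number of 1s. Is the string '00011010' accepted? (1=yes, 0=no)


DFA has 2 states: q_even (start, accept=yes) and q_odd
Processing string '00011010' character by character:
  Position 0: read '0', 1-count=0 -> q_even (no change)
  Position 1: read '0', 1-count=0 -> q_even (no change)
  Position 2: read '0', 1-count=0 -> q_even (no change)
  Position 3: read '1', 1-count=1 -> q_odd
  Position 4: read '1', 1-count=2 -> q_even
  Position 5: read '0', 1-count=2 -> q_even (no change)
  Position 6: read '1', 1-count=3 -> q_odd
  Position 7: read '0', 1-count=3 -> q_odd (no change)
Final state: q_odd, total 1s = 3 (odd); the DFA requires an even count -> reject

0


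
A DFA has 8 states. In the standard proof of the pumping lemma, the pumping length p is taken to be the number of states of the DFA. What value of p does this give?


Pumping lemma for regular languages (standard proof):
Take p = |Q|, the number of DFA states.
Any string of length >= |Q| passes through |Q|+1 states while reading its first |Q| symbols,
so by pigeonhole some state repeats, giving the loop that can be pumped.
Here |Q| = 8
Therefore the proof uses p = 8

8


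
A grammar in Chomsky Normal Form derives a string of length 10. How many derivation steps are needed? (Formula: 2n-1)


Chomsky Normal Form derivation:
String length n = 10
Each step either:
  - Splits a nonterminal into two (n-1 such steps)
  - Converts a nonterminal to terminal (n such steps)
Total = (n-1) + n = 2n - 1
= 2(10) - 1
= 20 - 1
= 19

19


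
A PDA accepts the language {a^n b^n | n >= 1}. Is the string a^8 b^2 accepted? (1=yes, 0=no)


Language requires equal numbers of a's and b's
PDA pushes for each 'a', pops for each 'b'
Number of a's = 8
Number of b's = 2
8 != 2 -> Reject

0


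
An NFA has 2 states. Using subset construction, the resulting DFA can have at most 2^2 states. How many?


NFA has 2 states
Subset construction: each DFA state = subset of NFA states
Maximum subsets = 2^2
2^2 = 4

4


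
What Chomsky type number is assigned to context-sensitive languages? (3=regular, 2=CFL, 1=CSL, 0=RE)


Chomsky hierarchy levels:
  Type 3: Regular (DFA/NFA/regex)
  Type 2: Context-free (PDA)
  Type 1: Context-sensitive
  Type 0: Recursively enumerable (TM)
'context-sensitive' corresponds to Type 1

1


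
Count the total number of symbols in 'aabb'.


String: 'aabb'
Counting characters:
  'a' appears 2 time(s)
  'b' appears 2 time(s)
Total length = 2 + 2 = 4

4


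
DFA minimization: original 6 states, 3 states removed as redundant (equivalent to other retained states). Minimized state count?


Original DFA: 6 states
Redundant states removed: 3
Minimized states = original - removed
= 6 - 3
= 3

3


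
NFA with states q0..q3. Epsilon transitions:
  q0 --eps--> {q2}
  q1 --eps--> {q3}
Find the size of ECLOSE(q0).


Starting from q0
Initialize closure = {q0}
Follow epsilon from q0 -> add q2
Final closure: {q0, q2}
Size = 2

2


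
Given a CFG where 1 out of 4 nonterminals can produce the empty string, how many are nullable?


Nonterminals: {S, A, B, C}
A nonterminal is nullable if it can derive epsilon
Counting nullable nonterminals: 1
Total nullable = 1

1


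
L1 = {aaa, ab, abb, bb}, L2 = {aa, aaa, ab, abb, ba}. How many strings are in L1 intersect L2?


L1 = {aaa, ab, abb, bb}
L2 = {aa, aaa, ab, abb, ba}
Checking each string in L1 against L2:
  'aaa': in L2? Yes
  'ab': in L2? Yes
  'abb': in L2? Yes
  'bb': in L2? No
Intersection = {aaa, ab, abb}
|L1 ∩ L2| = 3

3


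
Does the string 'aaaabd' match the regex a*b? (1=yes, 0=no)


Pattern: a*b
String: 'aaaabd'
Pattern requires: zero or more 'a's followed by exactly one 'b'
Found 4 leading 'a's
Remaining: 'bd'
Remaining is not 'b' -> no match
Result: 0

0


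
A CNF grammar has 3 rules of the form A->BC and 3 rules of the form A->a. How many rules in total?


CNF allows two rule forms:
  A -> BC (binary): 3 rules
  A -> a (terminal): 3 rules
Total = 3 + 3 = 6

6


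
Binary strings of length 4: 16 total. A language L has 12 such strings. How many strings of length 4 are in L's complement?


Alphabet: {0,1}
String length: 4
Total strings of length 4 = 2^4 = 16
Strings in L = 12
Complement = total - |L|
= 16 - 12
= 4

4


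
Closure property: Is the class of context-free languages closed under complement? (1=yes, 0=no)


CFL closure properties:
  Closed under: union, concatenation, Kleene star
  NOT closed under: intersection, complement
Operation 'complement' is in not-closed list -> No (not closed)

0


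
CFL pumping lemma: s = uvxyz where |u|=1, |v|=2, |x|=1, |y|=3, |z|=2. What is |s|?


|s| = |u| + |v| + |x| + |y| + |z|
= 1 + 2 + 1 + 3 + 2
= 3 + 1 + 5
= 4 + 5
= 9

9


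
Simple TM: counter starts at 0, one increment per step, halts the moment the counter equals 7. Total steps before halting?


Counter starts at 0. Counting sequence:
  Step 1: counter = 1
  Step 2: counter = 2
  Step 3: counter = 3
  Step 4: counter = 4
  Step 5: counter = 5
  Step 6: counter = 6
  Step 7: counter = 7
Counter reached 7 -> halt
Total steps = 7

7


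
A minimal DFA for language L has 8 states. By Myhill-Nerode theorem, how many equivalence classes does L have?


Myhill-Nerode theorem:
Number of equivalence classes = number of states in minimal DFA
Minimal DFA states = 8
Therefore equivalence classes = 8

8


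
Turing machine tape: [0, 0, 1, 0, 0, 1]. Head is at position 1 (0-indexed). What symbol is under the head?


Tape: [0, 0, 1, 0, 0, 1]
Positions: 0 1 2 3 4 5
Values:    0 0 1 0 0 1
Head at position 1
tape[1] = 0

0


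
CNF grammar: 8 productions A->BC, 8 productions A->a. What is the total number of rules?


CNF allows two rule forms:
  A -> BC (binary): 8 rules
  A -> a (terminal): 8 rules
Total = 8 + 8 = 16

16


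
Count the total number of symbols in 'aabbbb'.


String: 'aabbbb'
Counting characters:
  'a' appears 2 time(s)
  'b' appears 4 time(s)
Total length = 2 + 4 = 6

6


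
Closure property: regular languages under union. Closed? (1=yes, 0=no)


Regular languages are closed under:
- Union (DFA product construction)
- Intersection (DFA product construction)
- Complement (swap accept/reject states)
- Concatenation (NFA construction)
- Kleene star (NFA construction)
union is in this list
Therefore: closed

1


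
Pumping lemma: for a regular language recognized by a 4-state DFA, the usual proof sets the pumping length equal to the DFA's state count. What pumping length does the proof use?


Pumping lemma for regular languages (standard proof):
Take p = |Q|, the number of DFA states.
Any string of length >= |Q| passes through |Q|+1 states while reading its first |Q| symbols,
so by pigeonhole some state repeats, giving the loop that can be pumped.
Here |Q| = 4
Therefore the proof uses p = 4

4


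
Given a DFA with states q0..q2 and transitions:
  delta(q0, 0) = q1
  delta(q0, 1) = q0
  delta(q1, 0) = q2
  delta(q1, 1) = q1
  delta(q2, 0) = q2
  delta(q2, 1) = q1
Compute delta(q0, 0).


Looking up transition function:
delta(q0, 0) in the table
Row: q0, Column: 0
Result: q1

q1


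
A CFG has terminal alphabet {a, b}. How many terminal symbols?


Terminal symbols: a, b
Counting each: a (#1), b (#2)
Total = 2

2


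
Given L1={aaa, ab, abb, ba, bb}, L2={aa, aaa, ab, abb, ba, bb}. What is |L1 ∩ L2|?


L1 = {aaa, ab, abb, ba, bb}
L2 = {aa, aaa, ab, abb, ba, bb}
Checking each string in L1 against L2:
  'aaa': in L2? Yes
  'ab': in L2? Yes
  'abb': in L2? Yes
  'ba': in L2? Yes
  'bb': in L2? Yes
Intersection = {aaa, ab, abb, ba, bb}
|L1 ∩ L2| = 5

5


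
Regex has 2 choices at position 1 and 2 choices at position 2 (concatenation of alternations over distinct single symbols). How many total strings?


First group: 2 alternatives
Second group: 2 alternatives
Concatenation: each choice from group 1 pairs with each from group 2
Total = 2 x 2 = 4

4


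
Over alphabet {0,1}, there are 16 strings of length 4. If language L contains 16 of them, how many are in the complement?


Alphabet: {0,1}
String length: 4
Total strings of length 4 = 2^4 = 16
Strings in L = 16
Complement = total - |L|
= 16 - 16
= 0

0


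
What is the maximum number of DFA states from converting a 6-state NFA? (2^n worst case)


NFA has 6 states
Subset construction: each DFA state = subset of NFA states
Maximum subsets = 2^6
2^6 = 64

64


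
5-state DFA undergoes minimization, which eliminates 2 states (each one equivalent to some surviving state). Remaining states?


Original DFA: 5 states
Redundant states removed: 2
Minimized states = original - removed
= 5 - 2
= 3

3


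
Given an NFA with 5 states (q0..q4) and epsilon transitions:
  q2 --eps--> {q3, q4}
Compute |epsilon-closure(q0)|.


Starting from q0
Initialize closure = {q0}
q0 has no outgoing epsilon transitions -> nothing to add
Final closure: {q0}
Size = 1

1


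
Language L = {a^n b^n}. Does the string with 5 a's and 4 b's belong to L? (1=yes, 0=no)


Language requires equal numbers of a's and b's
PDA pushes for each 'a', pops for each 'b'
Number of a's = 5
Number of b's = 4
5 != 4 -> Reject

0


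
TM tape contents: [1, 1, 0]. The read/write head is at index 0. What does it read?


Tape: [1, 1, 0]
Positions: 0 1 2
Values:    1 1 0
Head at position 0
tape[0] = 1

1


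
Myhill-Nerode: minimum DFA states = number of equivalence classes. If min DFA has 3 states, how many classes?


Myhill-Nerode theorem:
Number of equivalence classes = number of states in minimal DFA
Minimal DFA states = 3
Therefore equivalence classes = 3

3


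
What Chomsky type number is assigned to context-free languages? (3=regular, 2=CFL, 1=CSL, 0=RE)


Chomsky hierarchy levels:
  Type 3: Regular (DFA/NFA/regex)
  Type 2: Context-free (PDA)
  Type 1: Context-sensitive
  Type 0: Recursively enumerable (TM)
'context-free' corresponds to Type 2

2


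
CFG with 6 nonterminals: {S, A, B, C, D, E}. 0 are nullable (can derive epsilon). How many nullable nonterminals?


Nonterminals: {S, A, B, C, D, E}
A nonterminal is nullable if it can derive epsilon
Counting nullable nonterminals: 0
Total nullable = 0

0


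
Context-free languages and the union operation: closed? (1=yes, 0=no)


CFL closure properties:
  Closed under: union, concatenation, Kleene star
  NOT closed under: intersection, complement
Operation 'union' is in closed list -> Yes (closed)

1


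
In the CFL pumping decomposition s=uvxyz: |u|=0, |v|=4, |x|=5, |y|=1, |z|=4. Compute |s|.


|s| = |u| + |v| + |x| + |y| + |z|
= 0 + 4 + 5 + 1 + 4
= 4 + 5 + 5
= 9 + 5
= 14

14


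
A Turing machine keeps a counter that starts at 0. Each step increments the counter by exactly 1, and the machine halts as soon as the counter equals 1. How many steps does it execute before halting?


Counter starts at 0. Counting sequence:
  Step 1: counter = 1
Counter reached 1 -> halt
Total steps = 1

1


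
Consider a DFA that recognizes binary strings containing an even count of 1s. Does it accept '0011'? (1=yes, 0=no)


DFA has 2 states: q_even (start, accept=yes) and q_odd
Processing string '0011' character by character:
  Position 0: read '0', 1-count=0 -> q_even (no change)
  Position 1: read '0', 1-count=0 -> q_even (no change)
  Position 2: read '1', 1-count=1 -> q_odd
  Position 3: read '1', 1-count=2 -> q_even
Final state: q_even, total 1s = 2 (even); the DFA requires an even count -> accept

1


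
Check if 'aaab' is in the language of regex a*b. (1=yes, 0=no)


Pattern: a*b
String: 'aaab'
Pattern requires: zero or more 'a's followed by exactly one 'b'
Found 3 leading 'a's
Remaining: 'b'
Remaining is exactly 'b' -> match
Result: 1

1


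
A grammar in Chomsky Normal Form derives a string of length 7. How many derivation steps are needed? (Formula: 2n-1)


Chomsky Normal Form derivation:
String length n = 7
Each step either:
  - Splits a nonterminal into two (n-1 such steps)
  - Converts a nonterminal to terminal (n such steps)
Total = (n-1) + n = 2n - 1
= 2(7) - 1
= 14 - 1
= 13

13


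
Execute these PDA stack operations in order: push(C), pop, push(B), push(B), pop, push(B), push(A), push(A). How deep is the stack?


Tracing stack operations:
  push(C) -> stack = [C], depth=1
  pop -> removed C, stack = [], depth=0
  push(B) -> stack = [B], depth=1
  push(B) -> stack = [B,B], depth=2
  pop -> removed B, stack = [B], depth=1
  push(B) -> stack = [B,B], depth=2
  push(A) -> stack = [B,B,A], depth=3
  push(A) -> stack = [B,B,A,A], depth=4
Final depth = 4

4


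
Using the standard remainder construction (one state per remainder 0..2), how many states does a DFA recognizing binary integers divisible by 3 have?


Divisibility by 3 is tracked via the remainder mod 3: 0, 1, ..., 2
The construction assigns one state to each remainder
Number of remainders = 3

3
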